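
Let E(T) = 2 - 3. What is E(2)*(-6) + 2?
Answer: 8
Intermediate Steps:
E(T) = -1
E(2)*(-6) + 2 = -1*(-6) + 2 = 6 + 2 = 8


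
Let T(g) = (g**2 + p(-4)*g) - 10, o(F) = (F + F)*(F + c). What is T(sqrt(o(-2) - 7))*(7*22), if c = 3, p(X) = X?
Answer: -3234 - 616*I*sqrt(11) ≈ -3234.0 - 2043.0*I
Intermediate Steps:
o(F) = 2*F*(3 + F) (o(F) = (F + F)*(F + 3) = (2*F)*(3 + F) = 2*F*(3 + F))
T(g) = -10 + g**2 - 4*g (T(g) = (g**2 - 4*g) - 10 = -10 + g**2 - 4*g)
T(sqrt(o(-2) - 7))*(7*22) = (-10 + (sqrt(2*(-2)*(3 - 2) - 7))**2 - 4*sqrt(2*(-2)*(3 - 2) - 7))*(7*22) = (-10 + (sqrt(2*(-2)*1 - 7))**2 - 4*sqrt(2*(-2)*1 - 7))*154 = (-10 + (sqrt(-4 - 7))**2 - 4*sqrt(-4 - 7))*154 = (-10 + (sqrt(-11))**2 - 4*I*sqrt(11))*154 = (-10 + (I*sqrt(11))**2 - 4*I*sqrt(11))*154 = (-10 - 11 - 4*I*sqrt(11))*154 = (-21 - 4*I*sqrt(11))*154 = -3234 - 616*I*sqrt(11)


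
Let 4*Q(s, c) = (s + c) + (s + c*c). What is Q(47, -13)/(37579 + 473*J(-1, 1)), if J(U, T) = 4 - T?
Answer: 125/77996 ≈ 0.0016026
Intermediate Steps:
Q(s, c) = s/2 + c/4 + c²/4 (Q(s, c) = ((s + c) + (s + c*c))/4 = ((c + s) + (s + c²))/4 = (c + c² + 2*s)/4 = s/2 + c/4 + c²/4)
Q(47, -13)/(37579 + 473*J(-1, 1)) = ((½)*47 + (¼)*(-13) + (¼)*(-13)²)/(37579 + 473*(4 - 1*1)) = (47/2 - 13/4 + (¼)*169)/(37579 + 473*(4 - 1)) = (47/2 - 13/4 + 169/4)/(37579 + 473*3) = 125/(2*(37579 + 1419)) = (125/2)/38998 = (125/2)*(1/38998) = 125/77996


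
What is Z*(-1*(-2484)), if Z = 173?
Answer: 429732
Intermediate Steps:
Z*(-1*(-2484)) = 173*(-1*(-2484)) = 173*2484 = 429732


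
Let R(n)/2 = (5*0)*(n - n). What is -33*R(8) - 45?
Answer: -45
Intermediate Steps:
R(n) = 0 (R(n) = 2*((5*0)*(n - n)) = 2*(0*0) = 2*0 = 0)
-33*R(8) - 45 = -33*0 - 45 = 0 - 45 = -45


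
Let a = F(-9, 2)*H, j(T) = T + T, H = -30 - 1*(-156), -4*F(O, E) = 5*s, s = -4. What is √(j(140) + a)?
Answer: √910 ≈ 30.166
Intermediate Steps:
F(O, E) = 5 (F(O, E) = -5*(-4)/4 = -¼*(-20) = 5)
H = 126 (H = -30 + 156 = 126)
j(T) = 2*T
a = 630 (a = 5*126 = 630)
√(j(140) + a) = √(2*140 + 630) = √(280 + 630) = √910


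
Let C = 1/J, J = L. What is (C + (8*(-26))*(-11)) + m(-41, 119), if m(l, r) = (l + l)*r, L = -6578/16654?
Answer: -2234287/299 ≈ -7472.5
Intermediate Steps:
L = -299/757 (L = -6578*1/16654 = -299/757 ≈ -0.39498)
J = -299/757 ≈ -0.39498
m(l, r) = 2*l*r (m(l, r) = (2*l)*r = 2*l*r)
C = -757/299 (C = 1/(-299/757) = -757/299 ≈ -2.5318)
(C + (8*(-26))*(-11)) + m(-41, 119) = (-757/299 + (8*(-26))*(-11)) + 2*(-41)*119 = (-757/299 - 208*(-11)) - 9758 = (-757/299 + 2288) - 9758 = 683355/299 - 9758 = -2234287/299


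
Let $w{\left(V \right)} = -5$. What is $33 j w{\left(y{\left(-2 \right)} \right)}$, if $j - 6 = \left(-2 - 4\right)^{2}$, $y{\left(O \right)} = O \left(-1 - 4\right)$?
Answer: $-6930$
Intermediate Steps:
$y{\left(O \right)} = - 5 O$ ($y{\left(O \right)} = O \left(-5\right) = - 5 O$)
$j = 42$ ($j = 6 + \left(-2 - 4\right)^{2} = 6 + \left(-6\right)^{2} = 6 + 36 = 42$)
$33 j w{\left(y{\left(-2 \right)} \right)} = 33 \cdot 42 \left(-5\right) = 1386 \left(-5\right) = -6930$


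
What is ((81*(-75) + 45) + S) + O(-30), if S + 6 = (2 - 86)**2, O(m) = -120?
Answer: 900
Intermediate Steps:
S = 7050 (S = -6 + (2 - 86)**2 = -6 + (-84)**2 = -6 + 7056 = 7050)
((81*(-75) + 45) + S) + O(-30) = ((81*(-75) + 45) + 7050) - 120 = ((-6075 + 45) + 7050) - 120 = (-6030 + 7050) - 120 = 1020 - 120 = 900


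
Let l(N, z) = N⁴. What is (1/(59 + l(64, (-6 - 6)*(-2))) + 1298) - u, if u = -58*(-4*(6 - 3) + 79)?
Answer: 86973393601/16777275 ≈ 5184.0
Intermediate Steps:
u = -3886 (u = -58*(-4*3 + 79) = -58*(-12 + 79) = -58*67 = -3886)
(1/(59 + l(64, (-6 - 6)*(-2))) + 1298) - u = (1/(59 + 64⁴) + 1298) - 1*(-3886) = (1/(59 + 16777216) + 1298) + 3886 = (1/16777275 + 1298) + 3886 = 21776902951/16777275 + 3886 = 86973393601/16777275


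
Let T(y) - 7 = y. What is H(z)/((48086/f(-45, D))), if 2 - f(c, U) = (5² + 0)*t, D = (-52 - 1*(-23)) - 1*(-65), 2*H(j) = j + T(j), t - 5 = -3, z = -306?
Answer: 7260/24043 ≈ 0.30196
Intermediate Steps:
T(y) = 7 + y
t = 2 (t = 5 - 3 = 2)
H(j) = 7/2 + j (H(j) = (j + (7 + j))/2 = (7 + 2*j)/2 = 7/2 + j)
D = 36 (D = (-52 + 23) + 65 = -29 + 65 = 36)
f(c, U) = -48 (f(c, U) = 2 - (5² + 0)*2 = 2 - (25 + 0)*2 = 2 - 25*2 = 2 - 1*50 = 2 - 50 = -48)
H(z)/((48086/f(-45, D))) = (7/2 - 306)/((48086/(-48))) = -605/(2*(48086*(-1/48))) = -605/(2*(-24043/24)) = -605/2*(-24/24043) = 7260/24043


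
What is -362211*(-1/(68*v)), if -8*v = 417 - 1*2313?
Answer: 120737/5372 ≈ 22.475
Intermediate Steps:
v = 237 (v = -(417 - 1*2313)/8 = -(417 - 2313)/8 = -1/8*(-1896) = 237)
-362211*(-1/(68*v)) = -362211/(237*(-68)) = -362211/(-16116) = -362211*(-1/16116) = 120737/5372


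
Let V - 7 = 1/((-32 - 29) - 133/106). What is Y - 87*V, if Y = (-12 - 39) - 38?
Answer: -4596880/6599 ≈ -696.60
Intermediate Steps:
Y = -89 (Y = -51 - 38 = -89)
V = 46087/6599 (V = 7 + 1/((-32 - 29) - 133/106) = 7 + 1/(-61 - 133*1/106) = 7 + 1/(-61 - 133/106) = 7 + 1/(-6599/106) = 7 - 106/6599 = 46087/6599 ≈ 6.9839)
Y - 87*V = -89 - 87*46087/6599 = -89 - 4009569/6599 = -4596880/6599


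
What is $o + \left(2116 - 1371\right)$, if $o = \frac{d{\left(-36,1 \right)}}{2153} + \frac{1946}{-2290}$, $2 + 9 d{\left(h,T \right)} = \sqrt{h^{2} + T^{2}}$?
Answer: $\frac{16510209314}{22186665} + \frac{\sqrt{1297}}{19377} \approx 744.15$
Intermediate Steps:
$d{\left(h,T \right)} = - \frac{2}{9} + \frac{\sqrt{T^{2} + h^{2}}}{9}$ ($d{\left(h,T \right)} = - \frac{2}{9} + \frac{\sqrt{h^{2} + T^{2}}}{9} = - \frac{2}{9} + \frac{\sqrt{T^{2} + h^{2}}}{9}$)
$o = - \frac{18856111}{22186665} + \frac{\sqrt{1297}}{19377}$ ($o = \frac{- \frac{2}{9} + \frac{\sqrt{1^{2} + \left(-36\right)^{2}}}{9}}{2153} + \frac{1946}{-2290} = \left(- \frac{2}{9} + \frac{\sqrt{1 + 1296}}{9}\right) \frac{1}{2153} + 1946 \left(- \frac{1}{2290}\right) = \left(- \frac{2}{9} + \frac{\sqrt{1297}}{9}\right) \frac{1}{2153} - \frac{973}{1145} = \left(- \frac{2}{19377} + \frac{\sqrt{1297}}{19377}\right) - \frac{973}{1145} = - \frac{18856111}{22186665} + \frac{\sqrt{1297}}{19377} \approx -0.84803$)
$o + \left(2116 - 1371\right) = \left(- \frac{18856111}{22186665} + \frac{\sqrt{1297}}{19377}\right) + \left(2116 - 1371\right) = \left(- \frac{18856111}{22186665} + \frac{\sqrt{1297}}{19377}\right) + 745 = \frac{16510209314}{22186665} + \frac{\sqrt{1297}}{19377}$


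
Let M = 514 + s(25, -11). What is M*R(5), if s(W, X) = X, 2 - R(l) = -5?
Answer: 3521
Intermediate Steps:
R(l) = 7 (R(l) = 2 - 1*(-5) = 2 + 5 = 7)
M = 503 (M = 514 - 11 = 503)
M*R(5) = 503*7 = 3521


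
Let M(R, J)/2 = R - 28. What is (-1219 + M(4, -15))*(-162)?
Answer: 205254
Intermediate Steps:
M(R, J) = -56 + 2*R (M(R, J) = 2*(R - 28) = 2*(-28 + R) = -56 + 2*R)
(-1219 + M(4, -15))*(-162) = (-1219 + (-56 + 2*4))*(-162) = (-1219 + (-56 + 8))*(-162) = (-1219 - 48)*(-162) = -1267*(-162) = 205254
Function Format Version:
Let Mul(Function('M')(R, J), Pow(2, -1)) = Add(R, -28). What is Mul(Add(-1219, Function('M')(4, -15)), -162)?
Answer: 205254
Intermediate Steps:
Function('M')(R, J) = Add(-56, Mul(2, R)) (Function('M')(R, J) = Mul(2, Add(R, -28)) = Mul(2, Add(-28, R)) = Add(-56, Mul(2, R)))
Mul(Add(-1219, Function('M')(4, -15)), -162) = Mul(Add(-1219, Add(-56, Mul(2, 4))), -162) = Mul(Add(-1219, Add(-56, 8)), -162) = Mul(Add(-1219, -48), -162) = Mul(-1267, -162) = 205254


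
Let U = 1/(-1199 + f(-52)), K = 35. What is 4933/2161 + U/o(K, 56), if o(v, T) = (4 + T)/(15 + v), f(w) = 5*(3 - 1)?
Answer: 35181217/15416574 ≈ 2.2820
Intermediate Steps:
f(w) = 10 (f(w) = 5*2 = 10)
U = -1/1189 (U = 1/(-1199 + 10) = 1/(-1189) = -1/1189 ≈ -0.00084104)
o(v, T) = (4 + T)/(15 + v)
4933/2161 + U/o(K, 56) = 4933/2161 - (15 + 35)/(4 + 56)/1189 = 4933*(1/2161) - 1/(1189*(60/50)) = 4933/2161 - 1/(1189*((1/50)*60)) = 4933/2161 - 1/(1189*6/5) = 4933/2161 - 1/1189*⅚ = 4933/2161 - 5/7134 = 35181217/15416574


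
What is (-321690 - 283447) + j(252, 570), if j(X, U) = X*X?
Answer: -541633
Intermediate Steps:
j(X, U) = X²
(-321690 - 283447) + j(252, 570) = (-321690 - 283447) + 252² = -605137 + 63504 = -541633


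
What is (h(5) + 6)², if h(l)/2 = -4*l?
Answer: 1156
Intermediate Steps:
h(l) = -8*l (h(l) = 2*(-4*l) = -8*l)
(h(5) + 6)² = (-8*5 + 6)² = (-40 + 6)² = (-34)² = 1156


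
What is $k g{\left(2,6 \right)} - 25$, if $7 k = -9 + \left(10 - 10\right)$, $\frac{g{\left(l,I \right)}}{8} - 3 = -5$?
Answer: $- \frac{31}{7} \approx -4.4286$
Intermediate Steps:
$g{\left(l,I \right)} = -16$ ($g{\left(l,I \right)} = 24 + 8 \left(-5\right) = 24 - 40 = -16$)
$k = - \frac{9}{7}$ ($k = \frac{-9 + \left(10 - 10\right)}{7} = \frac{-9 + 0}{7} = \frac{1}{7} \left(-9\right) = - \frac{9}{7} \approx -1.2857$)
$k g{\left(2,6 \right)} - 25 = \left(- \frac{9}{7}\right) \left(-16\right) - 25 = \frac{144}{7} - 25 = - \frac{31}{7}$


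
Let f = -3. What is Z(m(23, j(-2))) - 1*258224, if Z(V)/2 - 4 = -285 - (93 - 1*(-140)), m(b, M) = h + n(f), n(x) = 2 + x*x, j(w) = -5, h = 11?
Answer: -259252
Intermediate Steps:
n(x) = 2 + x²
m(b, M) = 22 (m(b, M) = 11 + (2 + (-3)²) = 11 + (2 + 9) = 11 + 11 = 22)
Z(V) = -1028 (Z(V) = 8 + 2*(-285 - (93 - 1*(-140))) = 8 + 2*(-285 - (93 + 140)) = 8 + 2*(-285 - 1*233) = 8 + 2*(-285 - 233) = 8 + 2*(-518) = 8 - 1036 = -1028)
Z(m(23, j(-2))) - 1*258224 = -1028 - 1*258224 = -1028 - 258224 = -259252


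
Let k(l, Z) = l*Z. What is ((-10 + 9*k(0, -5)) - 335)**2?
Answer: 119025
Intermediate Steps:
k(l, Z) = Z*l
((-10 + 9*k(0, -5)) - 335)**2 = ((-10 + 9*(-5*0)) - 335)**2 = ((-10 + 9*0) - 335)**2 = ((-10 + 0) - 335)**2 = (-10 - 335)**2 = (-345)**2 = 119025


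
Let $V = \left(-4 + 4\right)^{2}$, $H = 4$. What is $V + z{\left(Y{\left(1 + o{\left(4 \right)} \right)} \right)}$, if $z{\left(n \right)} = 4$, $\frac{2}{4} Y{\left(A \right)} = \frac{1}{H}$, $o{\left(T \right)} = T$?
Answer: $4$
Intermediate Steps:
$Y{\left(A \right)} = \frac{1}{2}$ ($Y{\left(A \right)} = \frac{2}{4} = 2 \cdot \frac{1}{4} = \frac{1}{2}$)
$V = 0$ ($V = 0^{2} = 0$)
$V + z{\left(Y{\left(1 + o{\left(4 \right)} \right)} \right)} = 0 + 4 = 4$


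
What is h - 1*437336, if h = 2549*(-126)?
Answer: -758510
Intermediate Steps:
h = -321174
h - 1*437336 = -321174 - 1*437336 = -321174 - 437336 = -758510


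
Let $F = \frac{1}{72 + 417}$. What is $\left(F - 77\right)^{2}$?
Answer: $\frac{1417673104}{239121} \approx 5928.7$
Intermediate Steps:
$F = \frac{1}{489} \approx 0.002045$
$\left(F - 77\right)^{2} = \left(\frac{1}{489} - 77\right)^{2} = \left(- \frac{37652}{489}\right)^{2} = \frac{1417673104}{239121}$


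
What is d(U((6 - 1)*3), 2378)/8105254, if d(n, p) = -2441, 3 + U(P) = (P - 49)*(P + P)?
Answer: -2441/8105254 ≈ -0.00030116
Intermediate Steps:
U(P) = -3 + 2*P*(-49 + P) (U(P) = -3 + (P - 49)*(P + P) = -3 + (-49 + P)*(2*P) = -3 + 2*P*(-49 + P))
d(U((6 - 1)*3), 2378)/8105254 = -2441/8105254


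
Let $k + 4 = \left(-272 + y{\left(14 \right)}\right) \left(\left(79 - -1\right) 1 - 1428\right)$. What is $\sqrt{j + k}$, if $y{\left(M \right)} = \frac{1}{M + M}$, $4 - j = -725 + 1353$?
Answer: $\frac{3 \sqrt{1992557}}{7} \approx 604.96$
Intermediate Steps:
$j = -624$ ($j = 4 - \left(-725 + 1353\right) = 4 - 628 = -624$)
$y{\left(M \right)} = \frac{1}{2 M}$
$k = \frac{2566227}{7}$ ($k = -4 + \left(-272 + \frac{1}{2 \cdot 14}\right) \left(\left(79 - -1\right) 1 - 1428\right) = -4 + \left(-272 + \frac{1}{2} \cdot \frac{1}{14}\right) \left(\left(79 + 1\right) 1 - 1428\right) = -4 + \left(-272 + \frac{1}{28}\right) \left(80 \cdot 1 - 1428\right) = -4 - \frac{7615 \left(80 - 1428\right)}{28} = -4 - - \frac{2566255}{7} = -4 + \frac{2566255}{7} = \frac{2566227}{7} \approx 3.666 \cdot 10^{5}$)
$\sqrt{j + k} = \sqrt{-624 + \frac{2566227}{7}} = \sqrt{\frac{2561859}{7}} = \frac{3 \sqrt{1992557}}{7}$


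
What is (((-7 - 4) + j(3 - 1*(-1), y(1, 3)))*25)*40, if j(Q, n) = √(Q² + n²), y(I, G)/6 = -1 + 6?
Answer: -11000 + 2000*√229 ≈ 19266.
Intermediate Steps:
y(I, G) = 30 (y(I, G) = 6*(-1 + 6) = 6*5 = 30)
(((-7 - 4) + j(3 - 1*(-1), y(1, 3)))*25)*40 = (((-7 - 4) + √((3 - 1*(-1))² + 30²))*25)*40 = ((-11 + √((3 + 1)² + 900))*25)*40 = ((-11 + √(4² + 900))*25)*40 = ((-11 + √(16 + 900))*25)*40 = ((-11 + √916)*25)*40 = ((-11 + 2*√229)*25)*40 = (-275 + 50*√229)*40 = -11000 + 2000*√229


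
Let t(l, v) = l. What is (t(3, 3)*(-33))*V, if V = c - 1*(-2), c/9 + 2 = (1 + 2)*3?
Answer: -6435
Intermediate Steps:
c = 63 (c = -18 + 9*((1 + 2)*3) = -18 + 9*(3*3) = -18 + 9*9 = -18 + 81 = 63)
V = 65 (V = 63 - 1*(-2) = 63 + 2 = 65)
(t(3, 3)*(-33))*V = (3*(-33))*65 = -99*65 = -6435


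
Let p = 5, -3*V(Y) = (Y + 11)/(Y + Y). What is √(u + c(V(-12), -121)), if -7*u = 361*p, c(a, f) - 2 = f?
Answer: I*√18466/7 ≈ 19.413*I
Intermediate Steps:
V(Y) = -(11 + Y)/(6*Y) (V(Y) = -(Y + 11)/(3*(Y + Y)) = -(11 + Y)/(3*(2*Y)) = -(11 + Y)*1/(2*Y)/3 = -(11 + Y)/(6*Y))
c(a, f) = 2 + f
u = -1805/7 (u = -361*5/7 = -⅐*1805 = -1805/7 ≈ -257.86)
√(u + c(V(-12), -121)) = √(-1805/7 + (2 - 121)) = √(-1805/7 - 119) = √(-2638/7) = I*√18466/7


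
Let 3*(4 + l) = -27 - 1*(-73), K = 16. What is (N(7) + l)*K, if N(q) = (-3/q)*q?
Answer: 400/3 ≈ 133.33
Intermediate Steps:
N(q) = -3
l = 34/3 (l = -4 + (-27 - 1*(-73))/3 = -4 + (-27 + 73)/3 = -4 + (⅓)*46 = -4 + 46/3 = 34/3 ≈ 11.333)
(N(7) + l)*K = (-3 + 34/3)*16 = (25/3)*16 = 400/3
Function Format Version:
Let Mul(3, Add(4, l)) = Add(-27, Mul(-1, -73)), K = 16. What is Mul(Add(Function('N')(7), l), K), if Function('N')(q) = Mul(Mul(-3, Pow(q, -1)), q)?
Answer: Rational(400, 3) ≈ 133.33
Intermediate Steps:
Function('N')(q) = -3
l = Rational(34, 3) (l = Add(-4, Mul(Rational(1, 3), Add(-27, Mul(-1, -73)))) = Add(-4, Mul(Rational(1, 3), Add(-27, 73))) = Add(-4, Mul(Rational(1, 3), 46)) = Add(-4, Rational(46, 3)) = Rational(34, 3) ≈ 11.333)
Mul(Add(Function('N')(7), l), K) = Mul(Add(-3, Rational(34, 3)), 16) = Mul(Rational(25, 3), 16) = Rational(400, 3)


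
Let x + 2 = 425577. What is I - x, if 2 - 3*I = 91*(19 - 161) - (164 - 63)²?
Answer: -1253600/3 ≈ -4.1787e+5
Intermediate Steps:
x = 425575 (x = -2 + 425577 = 425575)
I = 23125/3 (I = ⅔ - (91*(19 - 161) - (164 - 63)²)/3 = ⅔ - (91*(-142) - 1*101²)/3 = ⅔ - (-12922 - 1*10201)/3 = ⅔ - (-12922 - 10201)/3 = ⅔ - ⅓*(-23123) = ⅔ + 23123/3 = 23125/3 ≈ 7708.3)
I - x = 23125/3 - 1*425575 = 23125/3 - 425575 = -1253600/3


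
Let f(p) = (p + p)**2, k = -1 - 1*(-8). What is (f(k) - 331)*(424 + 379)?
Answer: -108405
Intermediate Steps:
k = 7 (k = -1 + 8 = 7)
f(p) = 4*p**2 (f(p) = (2*p)**2 = 4*p**2)
(f(k) - 331)*(424 + 379) = (4*7**2 - 331)*(424 + 379) = (4*49 - 331)*803 = (196 - 331)*803 = -135*803 = -108405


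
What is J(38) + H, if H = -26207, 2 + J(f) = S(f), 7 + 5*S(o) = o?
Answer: -131014/5 ≈ -26203.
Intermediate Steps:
S(o) = -7/5 + o/5
J(f) = -17/5 + f/5 (J(f) = -2 + (-7/5 + f/5) = -17/5 + f/5)
J(38) + H = (-17/5 + (⅕)*38) - 26207 = (-17/5 + 38/5) - 26207 = 21/5 - 26207 = -131014/5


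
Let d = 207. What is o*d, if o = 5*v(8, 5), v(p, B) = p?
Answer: 8280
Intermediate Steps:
o = 40 (o = 5*8 = 40)
o*d = 40*207 = 8280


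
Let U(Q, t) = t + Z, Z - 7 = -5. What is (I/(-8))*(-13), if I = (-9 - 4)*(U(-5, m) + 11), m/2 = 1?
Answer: -2535/8 ≈ -316.88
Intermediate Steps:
Z = 2 (Z = 7 - 5 = 2)
m = 2 (m = 2*1 = 2)
U(Q, t) = 2 + t (U(Q, t) = t + 2 = 2 + t)
I = -195 (I = (-9 - 4)*((2 + 2) + 11) = -13*(4 + 11) = -13*15 = -195)
(I/(-8))*(-13) = -195/(-8)*(-13) = -195*(-1/8)*(-13) = (195/8)*(-13) = -2535/8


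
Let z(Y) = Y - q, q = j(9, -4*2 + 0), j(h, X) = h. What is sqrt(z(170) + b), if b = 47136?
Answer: sqrt(47297) ≈ 217.48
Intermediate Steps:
q = 9
z(Y) = -9 + Y (z(Y) = Y - 1*9 = Y - 9 = -9 + Y)
sqrt(z(170) + b) = sqrt((-9 + 170) + 47136) = sqrt(161 + 47136) = sqrt(47297)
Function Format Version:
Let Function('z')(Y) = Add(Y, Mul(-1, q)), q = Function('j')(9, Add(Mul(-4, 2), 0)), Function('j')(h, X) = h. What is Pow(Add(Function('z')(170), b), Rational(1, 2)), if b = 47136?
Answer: Pow(47297, Rational(1, 2)) ≈ 217.48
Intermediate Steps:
q = 9
Function('z')(Y) = Add(-9, Y) (Function('z')(Y) = Add(Y, Mul(-1, 9)) = Add(Y, -9) = Add(-9, Y))
Pow(Add(Function('z')(170), b), Rational(1, 2)) = Pow(Add(Add(-9, 170), 47136), Rational(1, 2)) = Pow(Add(161, 47136), Rational(1, 2)) = Pow(47297, Rational(1, 2))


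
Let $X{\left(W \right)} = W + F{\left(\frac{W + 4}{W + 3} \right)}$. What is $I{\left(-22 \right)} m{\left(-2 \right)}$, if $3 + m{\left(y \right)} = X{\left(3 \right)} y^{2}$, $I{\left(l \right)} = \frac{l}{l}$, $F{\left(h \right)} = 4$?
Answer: $25$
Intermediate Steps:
$X{\left(W \right)} = 4 + W$ ($X{\left(W \right)} = W + 4 = 4 + W$)
$I{\left(l \right)} = 1$
$m{\left(y \right)} = -3 + 7 y^{2}$ ($m{\left(y \right)} = -3 + \left(4 + 3\right) y^{2} = -3 + 7 y^{2}$)
$I{\left(-22 \right)} m{\left(-2 \right)} = 1 \left(-3 + 7 \left(-2\right)^{2}\right) = 1 \left(-3 + 7 \cdot 4\right) = 1 \left(-3 + 28\right) = 1 \cdot 25 = 25$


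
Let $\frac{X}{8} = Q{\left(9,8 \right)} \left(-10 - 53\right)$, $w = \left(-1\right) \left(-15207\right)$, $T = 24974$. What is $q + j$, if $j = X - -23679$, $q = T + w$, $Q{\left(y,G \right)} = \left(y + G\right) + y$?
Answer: $50756$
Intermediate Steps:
$Q{\left(y,G \right)} = G + 2 y$ ($Q{\left(y,G \right)} = \left(G + y\right) + y = G + 2 y$)
$w = 15207$
$X = -13104$ ($X = 8 \left(8 + 2 \cdot 9\right) \left(-10 - 53\right) = 8 \left(8 + 18\right) \left(-63\right) = 8 \cdot 26 \left(-63\right) = 8 \left(-1638\right) = -13104$)
$q = 40181$ ($q = 24974 + 15207 = 40181$)
$j = 10575$ ($j = -13104 - -23679 = -13104 + 23679 = 10575$)
$q + j = 40181 + 10575 = 50756$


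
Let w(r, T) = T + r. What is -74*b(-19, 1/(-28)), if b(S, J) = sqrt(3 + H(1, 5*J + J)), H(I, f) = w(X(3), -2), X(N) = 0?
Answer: -74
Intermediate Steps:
H(I, f) = -2 (H(I, f) = -2 + 0 = -2)
b(S, J) = 1 (b(S, J) = sqrt(3 - 2) = sqrt(1) = 1)
-74*b(-19, 1/(-28)) = -74*1 = -74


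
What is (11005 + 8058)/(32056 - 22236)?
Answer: 19063/9820 ≈ 1.9412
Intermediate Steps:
(11005 + 8058)/(32056 - 22236) = 19063/9820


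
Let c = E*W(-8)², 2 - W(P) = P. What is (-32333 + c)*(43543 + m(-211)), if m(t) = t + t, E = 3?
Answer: -1381294993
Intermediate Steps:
W(P) = 2 - P
m(t) = 2*t
c = 300 (c = 3*(2 - 1*(-8))² = 3*(2 + 8)² = 3*10² = 3*100 = 300)
(-32333 + c)*(43543 + m(-211)) = (-32333 + 300)*(43543 + 2*(-211)) = -32033*(43543 - 422) = -32033*43121 = -1381294993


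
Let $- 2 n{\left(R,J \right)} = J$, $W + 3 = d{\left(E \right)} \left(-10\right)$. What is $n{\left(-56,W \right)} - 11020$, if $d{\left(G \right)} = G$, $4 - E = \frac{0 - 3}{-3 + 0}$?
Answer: $- \frac{22007}{2} \approx -11004.0$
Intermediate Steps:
$E = 3$ ($E = 4 - \frac{0 - 3}{-3 + 0} = 4 - - \frac{3}{-3} = 4 - \left(-3\right) \left(- \frac{1}{3}\right) = 4 - 1 = 3$)
$W = -33$ ($W = -3 + 3 \left(-10\right) = -3 - 30 = -33$)
$n{\left(R,J \right)} = - \frac{J}{2}$
$n{\left(-56,W \right)} - 11020 = \left(- \frac{1}{2}\right) \left(-33\right) - 11020 = \frac{33}{2} - 11020 = - \frac{22007}{2}$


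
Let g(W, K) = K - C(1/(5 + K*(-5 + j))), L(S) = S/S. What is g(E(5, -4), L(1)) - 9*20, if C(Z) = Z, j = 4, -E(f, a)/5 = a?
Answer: -717/4 ≈ -179.25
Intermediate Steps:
E(f, a) = -5*a
L(S) = 1
g(W, K) = K - 1/(5 - K) (g(W, K) = K - 1/(5 + K*(-5 + 4)) = K - 1/(5 + K*(-1)) = K - 1/(5 - K))
g(E(5, -4), L(1)) - 9*20 = (-1 + 1*(5 - 1*1))/(5 - 1*1) - 9*20 = (-1 + 1*(5 - 1))/(5 - 1) - 180 = (-1 + 1*4)/4 - 180 = (-1 + 4)/4 - 180 = (1/4)*3 - 180 = 3/4 - 180 = -717/4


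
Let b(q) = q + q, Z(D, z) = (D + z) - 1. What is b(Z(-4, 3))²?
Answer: 16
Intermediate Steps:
Z(D, z) = -1 + D + z
b(q) = 2*q
b(Z(-4, 3))² = (2*(-1 - 4 + 3))² = (2*(-2))² = (-4)² = 16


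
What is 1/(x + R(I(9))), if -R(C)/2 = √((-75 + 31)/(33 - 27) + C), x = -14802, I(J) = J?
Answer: -22203/328648796 + √15/328648796 ≈ -6.7547e-5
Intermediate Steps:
R(C) = -2*√(-22/3 + C) (R(C) = -2*√((-75 + 31)/(33 - 27) + C) = -2*√(-44/6 + C) = -2*√(-44*⅙ + C) = -2*√(-22/3 + C))
1/(x + R(I(9))) = 1/(-14802 - 2*√(-66 + 9*9)/3) = 1/(-14802 - 2*√(-66 + 81)/3) = 1/(-14802 - 2*√15/3)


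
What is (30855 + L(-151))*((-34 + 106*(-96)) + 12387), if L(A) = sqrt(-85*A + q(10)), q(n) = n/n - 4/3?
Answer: 67171335 + 4354*sqrt(28878)/3 ≈ 6.7418e+7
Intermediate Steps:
q(n) = -1/3 (q(n) = 1 - 4*1/3 = 1 - 4/3 = -1/3)
L(A) = sqrt(-1/3 - 85*A) (L(A) = sqrt(-85*A - 1/3) = sqrt(-1/3 - 85*A))
(30855 + L(-151))*((-34 + 106*(-96)) + 12387) = (30855 + sqrt(-3 - 765*(-151))/3)*((-34 + 106*(-96)) + 12387) = (30855 + sqrt(-3 + 115515)/3)*((-34 - 10176) + 12387) = (30855 + sqrt(115512)/3)*(-10210 + 12387) = (30855 + (2*sqrt(28878))/3)*2177 = (30855 + 2*sqrt(28878)/3)*2177 = 67171335 + 4354*sqrt(28878)/3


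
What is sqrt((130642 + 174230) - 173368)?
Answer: 4*sqrt(8219) ≈ 362.63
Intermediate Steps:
sqrt((130642 + 174230) - 173368) = sqrt(304872 - 173368) = sqrt(131504) = 4*sqrt(8219)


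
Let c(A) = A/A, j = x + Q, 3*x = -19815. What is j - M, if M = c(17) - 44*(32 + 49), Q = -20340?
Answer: -23382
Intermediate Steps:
x = -6605 (x = (⅓)*(-19815) = -6605)
j = -26945 (j = -6605 - 20340 = -26945)
c(A) = 1
M = -3563 (M = 1 - 44*(32 + 49) = 1 - 44*81 = 1 - 1*3564 = 1 - 3564 = -3563)
j - M = -26945 - 1*(-3563) = -26945 + 3563 = -23382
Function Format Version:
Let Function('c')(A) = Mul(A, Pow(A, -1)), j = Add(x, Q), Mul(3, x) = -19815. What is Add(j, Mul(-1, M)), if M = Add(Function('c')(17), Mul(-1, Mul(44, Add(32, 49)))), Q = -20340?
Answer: -23382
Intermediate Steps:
x = -6605 (x = Mul(Rational(1, 3), -19815) = -6605)
j = -26945 (j = Add(-6605, -20340) = -26945)
Function('c')(A) = 1
M = -3563 (M = Add(1, Mul(-1, Mul(44, Add(32, 49)))) = Add(1, Mul(-1, Mul(44, 81))) = Add(1, Mul(-1, 3564)) = Add(1, -3564) = -3563)
Add(j, Mul(-1, M)) = Add(-26945, Mul(-1, -3563)) = Add(-26945, 3563) = -23382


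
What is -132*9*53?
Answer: -62964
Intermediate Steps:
-132*9*53 = -1188*53 = -62964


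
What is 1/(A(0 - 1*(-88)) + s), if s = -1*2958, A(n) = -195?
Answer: -1/3153 ≈ -0.00031716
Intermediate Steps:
s = -2958
1/(A(0 - 1*(-88)) + s) = 1/(-195 - 2958) = 1/(-3153) = -1/3153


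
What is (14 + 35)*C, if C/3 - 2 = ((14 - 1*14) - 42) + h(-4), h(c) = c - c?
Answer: -5880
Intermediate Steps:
h(c) = 0
C = -120 (C = 6 + 3*(((14 - 1*14) - 42) + 0) = 6 + 3*(((14 - 14) - 42) + 0) = 6 + 3*((0 - 42) + 0) = 6 + 3*(-42 + 0) = 6 + 3*(-42) = 6 - 126 = -120)
(14 + 35)*C = (14 + 35)*(-120) = 49*(-120) = -5880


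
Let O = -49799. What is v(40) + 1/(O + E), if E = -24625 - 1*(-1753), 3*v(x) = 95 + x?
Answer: 3270194/72671 ≈ 45.000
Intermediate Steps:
v(x) = 95/3 + x/3 (v(x) = (95 + x)/3 = 95/3 + x/3)
E = -22872 (E = -24625 + 1753 = -22872)
v(40) + 1/(O + E) = (95/3 + (⅓)*40) + 1/(-49799 - 22872) = (95/3 + 40/3) + 1/(-72671) = 45 - 1/72671 = 3270194/72671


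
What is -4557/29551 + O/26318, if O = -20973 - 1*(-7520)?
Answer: -517480729/777723218 ≈ -0.66538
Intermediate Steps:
O = -13453 (O = -20973 + 7520 = -13453)
-4557/29551 + O/26318 = -4557/29551 - 13453/26318 = -517480729/777723218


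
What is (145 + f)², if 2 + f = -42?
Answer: 10201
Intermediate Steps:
f = -44 (f = -2 - 42 = -44)
(145 + f)² = (145 - 44)² = 101² = 10201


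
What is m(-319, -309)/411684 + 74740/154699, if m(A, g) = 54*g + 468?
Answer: 4710058963/10614517186 ≈ 0.44374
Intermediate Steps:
m(A, g) = 468 + 54*g
m(-319, -309)/411684 + 74740/154699 = (468 + 54*(-309))/411684 + 74740/154699 = (468 - 16686)*(1/411684) + 74740*(1/154699) = -16218*1/411684 + 74740/154699 = -2703/68614 + 74740/154699 = 4710058963/10614517186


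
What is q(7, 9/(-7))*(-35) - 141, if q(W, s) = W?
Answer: -386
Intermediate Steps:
q(7, 9/(-7))*(-35) - 141 = 7*(-35) - 141 = -245 - 141 = -386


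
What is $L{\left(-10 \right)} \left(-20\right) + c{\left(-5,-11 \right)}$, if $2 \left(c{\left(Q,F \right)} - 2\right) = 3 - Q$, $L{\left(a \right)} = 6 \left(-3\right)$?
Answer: $366$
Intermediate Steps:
$L{\left(a \right)} = -18$
$c{\left(Q,F \right)} = \frac{7}{2} - \frac{Q}{2}$ ($c{\left(Q,F \right)} = 2 + \frac{3 - Q}{2} = 2 - \left(- \frac{3}{2} + \frac{Q}{2}\right) = \frac{7}{2} - \frac{Q}{2}$)
$L{\left(-10 \right)} \left(-20\right) + c{\left(-5,-11 \right)} = \left(-18\right) \left(-20\right) + \left(\frac{7}{2} - - \frac{5}{2}\right) = 360 + \left(\frac{7}{2} + \frac{5}{2}\right) = 360 + 6 = 366$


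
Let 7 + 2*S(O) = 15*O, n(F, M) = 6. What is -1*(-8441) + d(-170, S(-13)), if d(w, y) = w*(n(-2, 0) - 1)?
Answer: 7591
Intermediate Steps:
S(O) = -7/2 + 15*O/2 (S(O) = -7/2 + (15*O)/2 = -7/2 + 15*O/2)
d(w, y) = 5*w (d(w, y) = w*(6 - 1) = w*5 = 5*w)
-1*(-8441) + d(-170, S(-13)) = -1*(-8441) + 5*(-170) = 8441 - 850 = 7591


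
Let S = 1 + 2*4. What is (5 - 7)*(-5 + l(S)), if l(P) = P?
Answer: -8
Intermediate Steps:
S = 9 (S = 1 + 8 = 9)
(5 - 7)*(-5 + l(S)) = (5 - 7)*(-5 + 9) = -2*4 = -8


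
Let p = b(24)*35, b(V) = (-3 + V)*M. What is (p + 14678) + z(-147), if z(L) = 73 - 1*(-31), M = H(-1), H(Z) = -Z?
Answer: 15517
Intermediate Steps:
M = 1 (M = -1*(-1) = 1)
b(V) = -3 + V (b(V) = (-3 + V)*1 = -3 + V)
z(L) = 104 (z(L) = 73 + 31 = 104)
p = 735 (p = (-3 + 24)*35 = 21*35 = 735)
(p + 14678) + z(-147) = (735 + 14678) + 104 = 15413 + 104 = 15517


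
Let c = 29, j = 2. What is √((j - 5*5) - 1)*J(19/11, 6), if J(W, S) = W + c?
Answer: 676*I*√6/11 ≈ 150.53*I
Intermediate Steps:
J(W, S) = 29 + W (J(W, S) = W + 29 = 29 + W)
√((j - 5*5) - 1)*J(19/11, 6) = √((2 - 5*5) - 1)*(29 + 19/11) = √((2 - 25) - 1)*(29 + 19*(1/11)) = √(-23 - 1)*(29 + 19/11) = √(-24)*(338/11) = (2*I*√6)*(338/11) = 676*I*√6/11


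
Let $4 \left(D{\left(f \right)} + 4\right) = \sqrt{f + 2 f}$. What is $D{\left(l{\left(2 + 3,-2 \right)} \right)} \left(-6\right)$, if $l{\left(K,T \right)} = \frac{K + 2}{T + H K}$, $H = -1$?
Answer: $24 - \frac{3 i \sqrt{3}}{2} \approx 24.0 - 2.5981 i$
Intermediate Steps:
$l{\left(K,T \right)} = \frac{2 + K}{T - K}$ ($l{\left(K,T \right)} = \frac{K + 2}{T - K} = \frac{2 + K}{T - K}$)
$D{\left(f \right)} = -4 + \frac{\sqrt{3} \sqrt{f}}{4}$ ($D{\left(f \right)} = -4 + \frac{\sqrt{f + 2 f}}{4} = -4 + \frac{\sqrt{3 f}}{4} = -4 + \frac{\sqrt{3} \sqrt{f}}{4}$)
$D{\left(l{\left(2 + 3,-2 \right)} \right)} \left(-6\right) = \left(-4 + \frac{\sqrt{3} \sqrt{\frac{-2 - \left(2 + 3\right)}{\left(2 + 3\right) - -2}}}{4}\right) \left(-6\right) = \left(-4 + \frac{\sqrt{3} \sqrt{\frac{-2 - 5}{5 + 2}}}{4}\right) \left(-6\right) = \left(-4 + \frac{\sqrt{3} \sqrt{\frac{-2 - 5}{7}}}{4}\right) \left(-6\right) = \left(-4 + \frac{\sqrt{3} \sqrt{\frac{1}{7} \left(-7\right)}}{4}\right) \left(-6\right) = \left(-4 + \frac{\sqrt{3} \sqrt{-1}}{4}\right) \left(-6\right) = \left(-4 + \frac{\sqrt{3} i}{4}\right) \left(-6\right) = \left(-4 + \frac{i \sqrt{3}}{4}\right) \left(-6\right) = 24 - \frac{3 i \sqrt{3}}{2}$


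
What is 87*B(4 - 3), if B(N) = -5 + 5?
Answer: 0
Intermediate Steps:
B(N) = 0
87*B(4 - 3) = 87*0 = 0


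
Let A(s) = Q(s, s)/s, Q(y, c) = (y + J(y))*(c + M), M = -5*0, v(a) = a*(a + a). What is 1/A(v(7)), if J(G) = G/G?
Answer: 1/99 ≈ 0.010101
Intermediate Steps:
J(G) = 1
v(a) = 2*a² (v(a) = a*(2*a) = 2*a²)
M = 0
Q(y, c) = c*(1 + y) (Q(y, c) = (y + 1)*(c + 0) = (1 + y)*c = c*(1 + y))
A(s) = 1 + s (A(s) = (s*(1 + s))/s = 1 + s)
1/A(v(7)) = 1/(1 + 2*7²) = 1/(1 + 2*49) = 1/(1 + 98) = 1/99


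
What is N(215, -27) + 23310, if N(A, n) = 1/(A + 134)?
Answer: 8135191/349 ≈ 23310.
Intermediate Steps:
N(A, n) = 1/(134 + A)
N(215, -27) + 23310 = 1/(134 + 215) + 23310 = 1/349 + 23310 = 8135191/349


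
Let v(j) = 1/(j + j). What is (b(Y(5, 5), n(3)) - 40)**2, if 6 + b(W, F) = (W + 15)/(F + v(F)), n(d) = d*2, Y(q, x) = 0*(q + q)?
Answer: 10099684/5329 ≈ 1895.2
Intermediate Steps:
v(j) = 1/(2*j)
Y(q, x) = 0 (Y(q, x) = 0*(2*q) = 0)
n(d) = 2*d
b(W, F) = -6 + (15 + W)/(F + 1/(2*F)) (b(W, F) = -6 + (W + 15)/(F + 1/(2*F)) = -6 + (15 + W)/(F + 1/(2*F)))
(b(Y(5, 5), n(3)) - 40)**2 = (2*(-3 - 2*3*(-15 - 1*0 + 6*(2*3)))/(1 + 2*(2*3)**2) - 40)**2 = (2*(-3 - 1*6*(-15 + 0 + 6*6))/(1 + 2*6**2) - 40)**2 = (2*(-3 - 1*6*(-15 + 0 + 36))/(1 + 2*36) - 40)**2 = (2*(-3 - 1*6*21)/(1 + 72) - 40)**2 = (2*(-3 - 126)/73 - 40)**2 = (2*(1/73)*(-129) - 40)**2 = (-258/73 - 40)**2 = (-3178/73)**2 = 10099684/5329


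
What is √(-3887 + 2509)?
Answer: I*√1378 ≈ 37.121*I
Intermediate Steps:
√(-3887 + 2509) = √(-1378) = I*√1378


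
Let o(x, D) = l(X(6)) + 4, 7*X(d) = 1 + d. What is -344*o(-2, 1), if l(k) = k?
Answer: -1720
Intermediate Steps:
X(d) = ⅐ + d/7 (X(d) = (1 + d)/7 = ⅐ + d/7)
o(x, D) = 5 (o(x, D) = (⅐ + (⅐)*6) + 4 = (⅐ + 6/7) + 4 = 1 + 4 = 5)
-344*o(-2, 1) = -344*5 = -1720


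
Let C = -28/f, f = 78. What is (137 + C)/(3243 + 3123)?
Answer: 5329/248274 ≈ 0.021464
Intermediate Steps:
C = -14/39 (C = -28/78 = -28*1/78 = -14/39 ≈ -0.35897)
(137 + C)/(3243 + 3123) = (137 - 14/39)/(3243 + 3123) = (5329/39)/6366 = (5329/39)*(1/6366) = 5329/248274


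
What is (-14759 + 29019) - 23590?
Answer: -9330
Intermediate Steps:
(-14759 + 29019) - 23590 = 14260 - 23590 = -9330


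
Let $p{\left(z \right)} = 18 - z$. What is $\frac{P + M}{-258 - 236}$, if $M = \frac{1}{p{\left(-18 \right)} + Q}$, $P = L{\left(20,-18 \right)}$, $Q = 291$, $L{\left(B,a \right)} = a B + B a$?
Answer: $\frac{235439}{161538} \approx 1.4575$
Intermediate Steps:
$L{\left(B,a \right)} = 2 B a$ ($L{\left(B,a \right)} = B a + B a = 2 B a$)
$P = -720$ ($P = 2 \cdot 20 \left(-18\right) = -720$)
$M = \frac{1}{327}$ ($M = \frac{1}{\left(18 - -18\right) + 291} = \frac{1}{\left(18 + 18\right) + 291} = \frac{1}{36 + 291} = \frac{1}{327} \approx 0.0030581$)
$\frac{P + M}{-258 - 236} = \frac{-720 + \frac{1}{327}}{-258 - 236} = - \frac{235439}{327 \left(-494\right)} = \left(- \frac{235439}{327}\right) \left(- \frac{1}{494}\right) = \frac{235439}{161538}$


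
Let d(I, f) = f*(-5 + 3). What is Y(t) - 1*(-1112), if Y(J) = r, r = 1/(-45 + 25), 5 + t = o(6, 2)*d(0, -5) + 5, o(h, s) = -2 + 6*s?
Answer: 22239/20 ≈ 1111.9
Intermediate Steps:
d(I, f) = -2*f (d(I, f) = f*(-2) = -2*f)
t = 100 (t = -5 + ((-2 + 6*2)*(-2*(-5)) + 5) = -5 + ((-2 + 12)*10 + 5) = -5 + (10*10 + 5) = -5 + (100 + 5) = -5 + 105 = 100)
r = -1/20 (r = 1/(-20) = -1/20 ≈ -0.050000)
Y(J) = -1/20
Y(t) - 1*(-1112) = -1/20 - 1*(-1112) = -1/20 + 1112 = 22239/20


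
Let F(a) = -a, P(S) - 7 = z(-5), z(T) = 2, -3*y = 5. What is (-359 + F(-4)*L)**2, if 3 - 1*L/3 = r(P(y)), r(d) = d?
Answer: 185761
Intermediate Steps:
y = -5/3 (y = -1/3*5 = -5/3 ≈ -1.6667)
P(S) = 9 (P(S) = 7 + 2 = 9)
L = -18 (L = 9 - 3*9 = 9 - 27 = -18)
(-359 + F(-4)*L)**2 = (-359 - 1*(-4)*(-18))**2 = (-359 + 4*(-18))**2 = (-359 - 72)**2 = (-431)**2 = 185761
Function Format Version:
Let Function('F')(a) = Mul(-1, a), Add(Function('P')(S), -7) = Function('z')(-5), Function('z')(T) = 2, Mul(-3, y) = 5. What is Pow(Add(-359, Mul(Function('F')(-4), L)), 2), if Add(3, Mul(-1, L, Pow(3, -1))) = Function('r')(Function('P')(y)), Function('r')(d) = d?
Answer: 185761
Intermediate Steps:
y = Rational(-5, 3) (y = Mul(Rational(-1, 3), 5) = Rational(-5, 3) ≈ -1.6667)
Function('P')(S) = 9 (Function('P')(S) = Add(7, 2) = 9)
L = -18 (L = Add(9, Mul(-3, 9)) = Add(9, -27) = -18)
Pow(Add(-359, Mul(Function('F')(-4), L)), 2) = Pow(Add(-359, Mul(Mul(-1, -4), -18)), 2) = Pow(Add(-359, Mul(4, -18)), 2) = Pow(Add(-359, -72), 2) = Pow(-431, 2) = 185761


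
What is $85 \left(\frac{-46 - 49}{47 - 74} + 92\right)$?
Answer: $\frac{219215}{27} \approx 8119.1$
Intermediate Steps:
$85 \left(\frac{-46 - 49}{47 - 74} + 92\right) = 85 \left(- \frac{95}{-27} + 92\right) = 85 \left(\left(-95\right) \left(- \frac{1}{27}\right) + 92\right) = 85 \left(\frac{95}{27} + 92\right) = 85 \cdot \frac{2579}{27} = \frac{219215}{27}$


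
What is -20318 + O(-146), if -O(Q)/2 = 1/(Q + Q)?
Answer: -2966427/146 ≈ -20318.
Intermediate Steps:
O(Q) = -1/Q (O(Q) = -2/(Q + Q) = -2*1/(2*Q) = -1/Q)
-20318 + O(-146) = -20318 - 1/(-146) = -20318 - 1*(-1/146) = -20318 + 1/146 = -2966427/146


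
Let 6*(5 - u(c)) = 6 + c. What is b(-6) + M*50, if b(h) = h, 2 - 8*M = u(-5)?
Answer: -569/24 ≈ -23.708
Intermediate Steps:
u(c) = 4 - c/6 (u(c) = 5 - (6 + c)/6 = 5 + (-1 - c/6) = 4 - c/6)
M = -17/48 (M = 1/4 - (4 - 1/6*(-5))/8 = 1/4 - (4 + 5/6)/8 = 1/4 - 1/8*29/6 = 1/4 - 29/48 = -17/48 ≈ -0.35417)
b(-6) + M*50 = -6 - 17/48*50 = -6 - 425/24 = -569/24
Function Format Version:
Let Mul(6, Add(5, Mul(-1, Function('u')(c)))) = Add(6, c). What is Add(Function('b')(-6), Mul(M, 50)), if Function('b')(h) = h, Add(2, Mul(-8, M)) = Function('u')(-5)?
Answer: Rational(-569, 24) ≈ -23.708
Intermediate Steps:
Function('u')(c) = Add(4, Mul(Rational(-1, 6), c)) (Function('u')(c) = Add(5, Mul(Rational(-1, 6), Add(6, c))) = Add(5, Add(-1, Mul(Rational(-1, 6), c))) = Add(4, Mul(Rational(-1, 6), c)))
M = Rational(-17, 48) (M = Add(Rational(1, 4), Mul(Rational(-1, 8), Add(4, Mul(Rational(-1, 6), -5)))) = Add(Rational(1, 4), Mul(Rational(-1, 8), Add(4, Rational(5, 6)))) = Add(Rational(1, 4), Mul(Rational(-1, 8), Rational(29, 6))) = Add(Rational(1, 4), Rational(-29, 48)) = Rational(-17, 48) ≈ -0.35417)
Add(Function('b')(-6), Mul(M, 50)) = Add(-6, Mul(Rational(-17, 48), 50)) = Add(-6, Rational(-425, 24)) = Rational(-569, 24)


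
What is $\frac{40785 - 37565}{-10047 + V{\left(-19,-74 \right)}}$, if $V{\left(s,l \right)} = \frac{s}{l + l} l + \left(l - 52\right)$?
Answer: $- \frac{1288}{4073} \approx -0.31623$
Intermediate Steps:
$V{\left(s,l \right)} = -52 + l + \frac{s}{2}$ ($V{\left(s,l \right)} = \frac{s}{2 l} l + \left(l - 52\right) = \frac{1}{2 l} s l + \left(-52 + l\right) = \frac{s}{2 l} l + \left(-52 + l\right) = \frac{s}{2} + \left(-52 + l\right) = -52 + l + \frac{s}{2}$)
$\frac{40785 - 37565}{-10047 + V{\left(-19,-74 \right)}} = \frac{40785 - 37565}{-10047 - \frac{271}{2}} = \frac{3220}{-10047 - \frac{271}{2}} = \frac{3220}{- \frac{20365}{2}} = 3220 \left(- \frac{2}{20365}\right) = - \frac{1288}{4073}$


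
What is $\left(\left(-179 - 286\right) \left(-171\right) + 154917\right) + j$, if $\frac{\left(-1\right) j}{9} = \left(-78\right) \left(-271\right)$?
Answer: $44190$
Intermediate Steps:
$j = -190242$ ($j = - 9 \left(\left(-78\right) \left(-271\right)\right) = \left(-9\right) 21138 = -190242$)
$\left(\left(-179 - 286\right) \left(-171\right) + 154917\right) + j = \left(\left(-179 - 286\right) \left(-171\right) + 154917\right) - 190242 = \left(\left(-465\right) \left(-171\right) + 154917\right) - 190242 = \left(79515 + 154917\right) - 190242 = 234432 - 190242 = 44190$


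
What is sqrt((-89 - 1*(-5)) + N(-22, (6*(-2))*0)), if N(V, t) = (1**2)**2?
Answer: I*sqrt(83) ≈ 9.1104*I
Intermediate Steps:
N(V, t) = 1 (N(V, t) = 1**2 = 1)
sqrt((-89 - 1*(-5)) + N(-22, (6*(-2))*0)) = sqrt((-89 - 1*(-5)) + 1) = sqrt((-89 + 5) + 1) = sqrt(-84 + 1) = sqrt(-83) = I*sqrt(83)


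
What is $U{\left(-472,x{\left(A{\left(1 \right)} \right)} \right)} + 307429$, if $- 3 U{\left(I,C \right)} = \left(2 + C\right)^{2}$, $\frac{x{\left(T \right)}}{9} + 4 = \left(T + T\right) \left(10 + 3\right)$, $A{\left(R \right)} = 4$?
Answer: $\frac{108683}{3} \approx 36228.0$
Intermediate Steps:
$x{\left(T \right)} = -36 + 234 T$ ($x{\left(T \right)} = -36 + 9 \left(T + T\right) \left(10 + 3\right) = -36 + 9 \cdot 2 T 13 = -36 + 9 \cdot 26 T = -36 + 234 T$)
$U{\left(I,C \right)} = - \frac{\left(2 + C\right)^{2}}{3}$
$U{\left(-472,x{\left(A{\left(1 \right)} \right)} \right)} + 307429 = - \frac{\left(2 + \left(-36 + 234 \cdot 4\right)\right)^{2}}{3} + 307429 = - \frac{\left(2 + \left(-36 + 936\right)\right)^{2}}{3} + 307429 = - \frac{\left(2 + 900\right)^{2}}{3} + 307429 = - \frac{902^{2}}{3} + 307429 = \left(- \frac{1}{3}\right) 813604 + 307429 = - \frac{813604}{3} + 307429 = \frac{108683}{3}$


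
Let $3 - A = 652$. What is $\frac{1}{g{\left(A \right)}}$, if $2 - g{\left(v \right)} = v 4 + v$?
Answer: $\frac{1}{3247} \approx 0.00030798$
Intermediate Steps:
$A = -649$ ($A = 3 - 652 = -649$)
$g{\left(v \right)} = 2 - 5 v$ ($g{\left(v \right)} = 2 - \left(v 4 + v\right) = 2 - \left(4 v + v\right) = 2 - 5 v$)
$\frac{1}{g{\left(A \right)}} = \frac{1}{2 - -3245} = \frac{1}{2 + 3245} = \frac{1}{3247}$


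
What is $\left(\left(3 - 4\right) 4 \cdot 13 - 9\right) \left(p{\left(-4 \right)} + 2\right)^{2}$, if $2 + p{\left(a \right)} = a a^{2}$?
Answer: $-249856$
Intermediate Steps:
$p{\left(a \right)} = -2 + a^{3}$ ($p{\left(a \right)} = -2 + a a^{2} = -2 + a^{3}$)
$\left(\left(3 - 4\right) 4 \cdot 13 - 9\right) \left(p{\left(-4 \right)} + 2\right)^{2} = \left(\left(3 - 4\right) 4 \cdot 13 - 9\right) \left(\left(-2 + \left(-4\right)^{3}\right) + 2\right)^{2} = \left(\left(-1\right) 4 \cdot 13 - 9\right) \left(\left(-2 - 64\right) + 2\right)^{2} = \left(\left(-4\right) 13 - 9\right) \left(-66 + 2\right)^{2} = \left(-52 - 9\right) \left(-64\right)^{2} = \left(-61\right) 4096 = -249856$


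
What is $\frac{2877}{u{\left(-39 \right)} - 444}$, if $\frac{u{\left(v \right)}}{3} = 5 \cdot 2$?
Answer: $- \frac{959}{138} \approx -6.9493$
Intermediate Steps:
$u{\left(v \right)} = 30$ ($u{\left(v \right)} = 3 \cdot 5 \cdot 2 = 3 \cdot 10 = 30$)
$\frac{2877}{u{\left(-39 \right)} - 444} = \frac{2877}{30 - 444} = \frac{2877}{-414} = 2877 \left(- \frac{1}{414}\right) = - \frac{959}{138}$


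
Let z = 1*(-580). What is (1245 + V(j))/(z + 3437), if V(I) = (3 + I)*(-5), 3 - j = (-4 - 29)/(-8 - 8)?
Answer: 19605/45712 ≈ 0.42888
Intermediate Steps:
z = -580
j = 15/16 (j = 3 - (-4 - 29)/(-8 - 8) = 3 - (-33)/(-16) = 3 - (-33)*(-1)/16 = 3 - 1*33/16 = 3 - 33/16 = 15/16 ≈ 0.93750)
V(I) = -15 - 5*I
(1245 + V(j))/(z + 3437) = (1245 + (-15 - 5*15/16))/(-580 + 3437) = (1245 + (-15 - 75/16))/2857 = (1245 - 315/16)*(1/2857) = (19605/16)*(1/2857) = 19605/45712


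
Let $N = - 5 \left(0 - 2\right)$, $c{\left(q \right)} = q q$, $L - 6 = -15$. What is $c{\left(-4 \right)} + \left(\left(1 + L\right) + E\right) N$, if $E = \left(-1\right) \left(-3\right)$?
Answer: $-34$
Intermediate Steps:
$L = -9$ ($L = 6 - 15 = -9$)
$E = 3$
$c{\left(q \right)} = q^{2}$
$N = 10$ ($N = \left(-5\right) \left(-2\right) = 10$)
$c{\left(-4 \right)} + \left(\left(1 + L\right) + E\right) N = \left(-4\right)^{2} + \left(\left(1 - 9\right) + 3\right) 10 = 16 + \left(-8 + 3\right) 10 = 16 - 50 = -34$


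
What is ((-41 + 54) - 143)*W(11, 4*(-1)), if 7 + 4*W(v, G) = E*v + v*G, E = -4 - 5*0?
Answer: 6175/2 ≈ 3087.5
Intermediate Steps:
E = -4 (E = -4 + 0 = -4)
W(v, G) = -7/4 - v + G*v/4 (W(v, G) = -7/4 + (-4*v + v*G)/4 = -7/4 + (-4*v + G*v)/4 = -7/4 + (-v + G*v/4) = -7/4 - v + G*v/4)
((-41 + 54) - 143)*W(11, 4*(-1)) = ((-41 + 54) - 143)*(-7/4 - 1*11 + (1/4)*(4*(-1))*11) = (13 - 143)*(-7/4 - 11 + (1/4)*(-4)*11) = -130*(-7/4 - 11 - 11) = -130*(-95/4) = 6175/2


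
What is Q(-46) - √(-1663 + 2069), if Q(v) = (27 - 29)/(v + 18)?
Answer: 1/14 - √406 ≈ -20.078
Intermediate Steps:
Q(v) = -2/(18 + v)
Q(-46) - √(-1663 + 2069) = -2/(18 - 46) - √(-1663 + 2069) = -2/(-28) - √406 = -2*(-1/28) - √406 = 1/14 - √406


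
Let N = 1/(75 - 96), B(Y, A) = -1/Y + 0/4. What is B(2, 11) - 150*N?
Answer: 93/14 ≈ 6.6429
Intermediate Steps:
B(Y, A) = -1/Y (B(Y, A) = -1/Y + 0*(¼) = -1/Y + 0 = -1/Y)
N = -1/21 (N = 1/(-21) = -1/21 ≈ -0.047619)
B(2, 11) - 150*N = -1/2 - 150*(-1/21) = -1*½ + 50/7 = -½ + 50/7 = 93/14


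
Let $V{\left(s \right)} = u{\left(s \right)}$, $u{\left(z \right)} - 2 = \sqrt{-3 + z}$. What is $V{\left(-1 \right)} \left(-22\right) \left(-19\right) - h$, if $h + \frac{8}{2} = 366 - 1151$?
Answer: $1625 + 836 i \approx 1625.0 + 836.0 i$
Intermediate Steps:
$u{\left(z \right)} = 2 + \sqrt{-3 + z}$
$V{\left(s \right)} = 2 + \sqrt{-3 + s}$
$h = -789$ ($h = -4 + \left(366 - 1151\right) = -4 - 785 = -789$)
$V{\left(-1 \right)} \left(-22\right) \left(-19\right) - h = \left(2 + \sqrt{-3 - 1}\right) \left(-22\right) \left(-19\right) - -789 = \left(2 + \sqrt{-4}\right) \left(-22\right) \left(-19\right) + 789 = \left(2 + 2 i\right) \left(-22\right) \left(-19\right) + 789 = \left(-44 - 44 i\right) \left(-19\right) + 789 = \left(836 + 836 i\right) + 789 = 1625 + 836 i$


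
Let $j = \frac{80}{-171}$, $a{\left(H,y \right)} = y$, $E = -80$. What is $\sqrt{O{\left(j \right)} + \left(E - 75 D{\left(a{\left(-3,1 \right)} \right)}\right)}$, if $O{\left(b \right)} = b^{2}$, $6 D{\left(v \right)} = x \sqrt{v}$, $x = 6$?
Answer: $\frac{i \sqrt{4525955}}{171} \approx 12.441 i$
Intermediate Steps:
$j = - \frac{80}{171}$ ($j = 80 \left(- \frac{1}{171}\right) = - \frac{80}{171} \approx -0.46784$)
$D{\left(v \right)} = \sqrt{v}$ ($D{\left(v \right)} = \frac{6 \sqrt{v}}{6} = \sqrt{v}$)
$\sqrt{O{\left(j \right)} + \left(E - 75 D{\left(a{\left(-3,1 \right)} \right)}\right)} = \sqrt{\left(- \frac{80}{171}\right)^{2} - \left(80 + 75 \sqrt{1}\right)} = \sqrt{\frac{6400}{29241} - 155} = \sqrt{- \frac{4525955}{29241}} = \frac{i \sqrt{4525955}}{171}$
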